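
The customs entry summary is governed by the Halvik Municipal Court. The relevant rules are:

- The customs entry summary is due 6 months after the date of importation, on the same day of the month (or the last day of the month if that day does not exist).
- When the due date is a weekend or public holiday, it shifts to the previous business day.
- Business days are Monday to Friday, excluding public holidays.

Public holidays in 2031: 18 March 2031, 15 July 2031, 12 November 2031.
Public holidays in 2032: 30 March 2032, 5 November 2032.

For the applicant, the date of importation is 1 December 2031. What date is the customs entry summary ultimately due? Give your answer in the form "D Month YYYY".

1 June 2032

6 months from 1 December 2031 is 1 June 2032.
Since 1 June 2032 is a Tuesday and not a holiday, the date is unchanged.
The final due date is 1 June 2032.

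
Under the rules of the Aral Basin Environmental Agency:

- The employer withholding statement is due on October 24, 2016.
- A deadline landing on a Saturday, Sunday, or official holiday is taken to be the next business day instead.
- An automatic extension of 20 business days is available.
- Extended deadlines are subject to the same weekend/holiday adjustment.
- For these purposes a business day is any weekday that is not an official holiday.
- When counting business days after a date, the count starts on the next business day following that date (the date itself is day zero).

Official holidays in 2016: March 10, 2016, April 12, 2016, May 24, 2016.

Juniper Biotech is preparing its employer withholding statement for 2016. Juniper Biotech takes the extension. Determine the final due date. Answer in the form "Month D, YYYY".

November 21, 2016

The statutory due date is October 24, 2016.
October 24, 2016 (Monday) is already a business day.
The 20-business-day extension runs from October 24, 2016 to November 21, 2016.
November 21, 2016 falls on a Monday, which is a business day, so no adjustment is needed.
The final due date is November 21, 2016.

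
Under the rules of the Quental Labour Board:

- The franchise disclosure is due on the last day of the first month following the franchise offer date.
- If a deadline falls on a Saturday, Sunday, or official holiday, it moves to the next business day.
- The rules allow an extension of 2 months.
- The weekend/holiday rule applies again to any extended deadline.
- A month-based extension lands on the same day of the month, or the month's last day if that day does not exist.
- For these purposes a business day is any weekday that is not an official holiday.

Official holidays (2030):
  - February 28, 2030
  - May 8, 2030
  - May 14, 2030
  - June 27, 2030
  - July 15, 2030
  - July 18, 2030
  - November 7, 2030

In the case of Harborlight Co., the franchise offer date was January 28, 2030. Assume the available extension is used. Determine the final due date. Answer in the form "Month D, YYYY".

1 month after January 28, 2030 is February 2030; that month ends on February 28, 2030.
February 28, 2030 is a listed holiday; the next business day is March 1, 2030 (Friday).
The 2 months extension carries March 1, 2030 to May 1, 2030.
May 1, 2030 is a Wednesday and not a listed holiday, so it stands.
Final deadline: May 1, 2030.

May 1, 2030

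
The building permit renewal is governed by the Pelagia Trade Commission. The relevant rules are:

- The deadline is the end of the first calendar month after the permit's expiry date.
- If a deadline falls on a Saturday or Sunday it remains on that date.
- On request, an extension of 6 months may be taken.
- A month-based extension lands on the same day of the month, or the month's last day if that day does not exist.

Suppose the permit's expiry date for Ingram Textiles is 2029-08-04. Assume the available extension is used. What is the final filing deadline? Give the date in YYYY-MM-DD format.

1 month after 2029-08-04 falls in September 2029; the last day of that month is 2029-09-30.
2029-09-30 falls on a Sunday. The rules make no weekend/holiday allowance, so it remains 2029-09-30.
Applying the 6 months extension: 6 months after 2029-09-30 is 2030-03-30.
2030-03-30 is a Saturday; no weekend or holiday adjustment applies.
So the filing is due 2030-03-30.

2030-03-30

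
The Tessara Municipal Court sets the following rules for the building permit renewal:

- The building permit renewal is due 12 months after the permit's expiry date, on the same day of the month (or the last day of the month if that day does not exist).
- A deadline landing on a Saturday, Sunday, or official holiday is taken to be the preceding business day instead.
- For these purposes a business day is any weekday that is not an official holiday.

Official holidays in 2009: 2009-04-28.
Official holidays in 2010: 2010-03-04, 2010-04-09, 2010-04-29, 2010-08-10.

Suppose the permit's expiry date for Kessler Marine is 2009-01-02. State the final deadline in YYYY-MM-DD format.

2010-01-01

12 months after 2009-01-02, on the same day of the month, is 2010-01-02.
2010-01-02 falls on a Saturday. Rolling to the preceding business day gives 2010-01-01, a Friday.
So the filing is due 2010-01-01.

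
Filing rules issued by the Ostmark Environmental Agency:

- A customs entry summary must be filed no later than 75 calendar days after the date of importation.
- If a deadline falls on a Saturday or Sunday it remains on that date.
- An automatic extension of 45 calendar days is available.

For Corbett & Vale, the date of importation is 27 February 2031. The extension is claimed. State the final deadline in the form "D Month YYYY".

27 June 2031

75 calendar days after 27 February 2031 is 13 May 2031.
No adjustment is made for weekends or holidays, so 13 May 2031 stands.
The 45-calendar-day extension moves the deadline from 13 May 2031 to 27 June 2031.
27 June 2031 is a Friday; no weekend or holiday adjustment applies.
The final due date is 27 June 2031.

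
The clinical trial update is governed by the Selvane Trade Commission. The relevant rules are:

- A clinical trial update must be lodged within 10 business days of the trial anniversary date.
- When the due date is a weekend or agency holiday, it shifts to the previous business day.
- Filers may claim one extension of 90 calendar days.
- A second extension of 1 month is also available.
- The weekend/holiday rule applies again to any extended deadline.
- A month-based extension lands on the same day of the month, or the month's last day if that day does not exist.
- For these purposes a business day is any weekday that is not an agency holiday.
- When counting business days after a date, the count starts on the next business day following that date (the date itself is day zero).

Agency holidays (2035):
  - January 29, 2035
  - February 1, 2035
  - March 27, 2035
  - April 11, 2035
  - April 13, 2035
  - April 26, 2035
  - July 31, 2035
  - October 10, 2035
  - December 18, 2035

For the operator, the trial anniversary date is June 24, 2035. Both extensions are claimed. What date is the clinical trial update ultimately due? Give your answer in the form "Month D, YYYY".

November 2, 2035

Counting 10 business days after June 24, 2035 (skipping weekends and listed holidays) reaches July 6, 2035.
July 6, 2035 falls on a Friday, which is a business day, so no adjustment is needed.
With the 90-day extension, July 6, 2035 becomes October 4, 2035.
October 4, 2035 falls on a Thursday, which is a business day, so no adjustment is needed.
Applying the 1 month extension: 1 month after October 4, 2035 is November 4, 2035.
Because November 4, 2035 is a Sunday, the deadline becomes November 2, 2035 (Friday).
Final deadline: November 2, 2035.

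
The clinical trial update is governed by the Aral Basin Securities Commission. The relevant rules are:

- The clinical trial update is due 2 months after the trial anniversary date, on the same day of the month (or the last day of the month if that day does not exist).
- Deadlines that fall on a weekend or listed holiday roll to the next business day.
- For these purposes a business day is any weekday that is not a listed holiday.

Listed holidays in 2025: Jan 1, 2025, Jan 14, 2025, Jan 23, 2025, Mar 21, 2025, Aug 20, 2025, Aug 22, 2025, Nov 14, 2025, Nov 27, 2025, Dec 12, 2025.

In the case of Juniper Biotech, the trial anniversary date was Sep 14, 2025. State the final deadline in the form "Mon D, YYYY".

Nov 17, 2025

2 months after Sep 14, 2025, on the same day of the month, is Nov 14, 2025.
Nov 14, 2025 is a listed holiday, so it moves to the next business day, Nov 17, 2025 (Monday).
Final deadline: Nov 17, 2025.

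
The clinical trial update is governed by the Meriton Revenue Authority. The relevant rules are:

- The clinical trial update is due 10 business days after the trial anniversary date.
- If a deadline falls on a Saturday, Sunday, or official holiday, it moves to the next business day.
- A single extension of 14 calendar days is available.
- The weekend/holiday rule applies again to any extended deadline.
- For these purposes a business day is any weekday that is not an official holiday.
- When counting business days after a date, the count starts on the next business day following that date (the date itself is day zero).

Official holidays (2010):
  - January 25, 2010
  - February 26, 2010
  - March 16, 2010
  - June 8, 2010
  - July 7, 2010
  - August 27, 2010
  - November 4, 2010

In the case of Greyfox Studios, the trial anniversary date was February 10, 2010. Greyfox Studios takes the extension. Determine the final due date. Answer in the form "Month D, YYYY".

Starting the day after February 10, 2010 and counting 10 business days lands on February 24, 2010.
February 24, 2010 (Wednesday) is already a business day.
The 14-calendar-day extension moves the deadline from February 24, 2010 to March 10, 2010.
March 10, 2010 is a Wednesday and not a listed holiday, so it stands.
The final due date is March 10, 2010.

March 10, 2010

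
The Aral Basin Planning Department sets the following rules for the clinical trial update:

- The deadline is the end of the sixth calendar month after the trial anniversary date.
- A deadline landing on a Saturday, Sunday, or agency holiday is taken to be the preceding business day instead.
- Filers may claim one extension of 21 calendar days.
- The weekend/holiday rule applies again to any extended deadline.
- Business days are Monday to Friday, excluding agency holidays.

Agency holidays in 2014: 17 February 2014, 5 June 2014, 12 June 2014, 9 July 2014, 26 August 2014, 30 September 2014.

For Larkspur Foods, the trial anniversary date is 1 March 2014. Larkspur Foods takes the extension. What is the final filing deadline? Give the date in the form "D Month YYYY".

6 months after 1 March 2014 falls in September 2014; the last day of that month is 30 September 2014.
Because 30 September 2014 is a listed holiday, the deadline becomes 29 September 2014 (Monday).
Add the 21 calendar-day extension to 29 September 2014: 20 October 2014.
20 October 2014 (Monday) is already a business day.
Final deadline: 20 October 2014.

20 October 2014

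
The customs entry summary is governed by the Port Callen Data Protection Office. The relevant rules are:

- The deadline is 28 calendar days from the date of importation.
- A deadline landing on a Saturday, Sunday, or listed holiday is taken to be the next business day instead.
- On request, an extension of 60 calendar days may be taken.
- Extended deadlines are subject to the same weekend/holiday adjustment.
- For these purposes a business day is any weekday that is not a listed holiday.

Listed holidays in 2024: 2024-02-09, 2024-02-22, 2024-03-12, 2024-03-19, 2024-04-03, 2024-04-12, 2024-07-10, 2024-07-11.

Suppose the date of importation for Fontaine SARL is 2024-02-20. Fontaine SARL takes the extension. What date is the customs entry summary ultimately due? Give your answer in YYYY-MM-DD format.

Trigger date 2024-02-20 + 28 calendar days = 2024-03-19.
2024-03-19 is a listed holiday; the next business day is 2024-03-20 (Wednesday).
The 60-calendar-day extension moves the deadline from 2024-03-20 to 2024-05-19.
2024-05-19 is a Sunday, so it moves to the next business day, 2024-05-20 (Monday).
Final deadline: 2024-05-20.

2024-05-20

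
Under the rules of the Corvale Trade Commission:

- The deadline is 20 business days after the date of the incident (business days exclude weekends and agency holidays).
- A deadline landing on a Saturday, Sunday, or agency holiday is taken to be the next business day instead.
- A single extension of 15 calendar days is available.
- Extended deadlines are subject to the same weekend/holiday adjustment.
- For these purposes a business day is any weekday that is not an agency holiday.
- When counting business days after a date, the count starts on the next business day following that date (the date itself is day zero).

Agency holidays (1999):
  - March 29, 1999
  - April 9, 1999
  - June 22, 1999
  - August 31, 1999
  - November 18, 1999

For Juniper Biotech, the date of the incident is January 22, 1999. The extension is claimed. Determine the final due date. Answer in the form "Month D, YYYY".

Starting the day after January 22, 1999 and counting 20 business days lands on February 19, 1999.
February 19, 1999 falls on a Friday, which is a business day, so no adjustment is needed.
The 15-calendar-day extension moves the deadline from February 19, 1999 to March 6, 1999.
March 6, 1999 falls on a Saturday. Rolling to the next business day gives March 8, 1999, a Monday.
Final deadline: March 8, 1999.

March 8, 1999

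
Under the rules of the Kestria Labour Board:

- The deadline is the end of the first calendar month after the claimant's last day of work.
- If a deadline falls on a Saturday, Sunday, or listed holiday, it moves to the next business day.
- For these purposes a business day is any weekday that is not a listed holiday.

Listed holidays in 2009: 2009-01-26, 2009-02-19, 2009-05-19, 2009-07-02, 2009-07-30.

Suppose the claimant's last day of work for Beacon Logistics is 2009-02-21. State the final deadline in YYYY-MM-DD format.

2009-03-31

1 month after 2009-02-21 is March 2009; that month ends on 2009-03-31.
2009-03-31 falls on a Tuesday, which is a business day, so no adjustment is needed.
So the filing is due 2009-03-31.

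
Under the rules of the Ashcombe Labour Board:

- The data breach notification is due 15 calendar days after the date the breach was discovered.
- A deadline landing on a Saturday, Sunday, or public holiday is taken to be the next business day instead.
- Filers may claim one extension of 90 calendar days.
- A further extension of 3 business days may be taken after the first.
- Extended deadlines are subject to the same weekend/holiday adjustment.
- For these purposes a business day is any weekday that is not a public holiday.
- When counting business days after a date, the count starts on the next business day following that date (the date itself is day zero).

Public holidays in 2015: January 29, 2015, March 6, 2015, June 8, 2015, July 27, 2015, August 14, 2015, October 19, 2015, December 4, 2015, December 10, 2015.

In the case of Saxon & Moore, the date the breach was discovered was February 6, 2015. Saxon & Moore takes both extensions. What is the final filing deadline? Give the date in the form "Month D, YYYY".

From February 6, 2015, 15 calendar days later is February 21, 2015.
February 21, 2015 falls on a Saturday. Rolling to the next business day gives February 23, 2015, a Monday.
The 90-calendar-day extension moves the deadline from February 23, 2015 to May 24, 2015.
Because May 24, 2015 is a Sunday, the deadline becomes May 25, 2015 (Monday).
Applying the 3-business-day extension: 3 business days after May 25, 2015 is May 28, 2015.
May 28, 2015 is a Thursday and not a listed holiday, so it stands.
The final due date is May 28, 2015.

May 28, 2015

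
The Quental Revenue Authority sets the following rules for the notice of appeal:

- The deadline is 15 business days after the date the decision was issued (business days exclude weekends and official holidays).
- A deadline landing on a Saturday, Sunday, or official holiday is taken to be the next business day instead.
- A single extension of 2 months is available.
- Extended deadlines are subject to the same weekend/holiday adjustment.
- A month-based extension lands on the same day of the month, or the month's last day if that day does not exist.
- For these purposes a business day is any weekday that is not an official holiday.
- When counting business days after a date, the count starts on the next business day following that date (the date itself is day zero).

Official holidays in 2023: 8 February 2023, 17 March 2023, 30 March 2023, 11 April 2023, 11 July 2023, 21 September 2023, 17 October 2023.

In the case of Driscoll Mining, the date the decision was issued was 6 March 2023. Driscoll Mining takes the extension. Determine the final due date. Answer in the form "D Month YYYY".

15 business days after 6 March 2023, excluding weekends and holidays, is 28 March 2023.
28 March 2023 falls on a Tuesday, which is a business day, so no adjustment is needed.
Applying the 2 months extension: 2 months after 28 March 2023 is 28 May 2023.
Because 28 May 2023 is a Sunday, the deadline becomes 29 May 2023 (Monday).
So the filing is due 29 May 2023.

29 May 2023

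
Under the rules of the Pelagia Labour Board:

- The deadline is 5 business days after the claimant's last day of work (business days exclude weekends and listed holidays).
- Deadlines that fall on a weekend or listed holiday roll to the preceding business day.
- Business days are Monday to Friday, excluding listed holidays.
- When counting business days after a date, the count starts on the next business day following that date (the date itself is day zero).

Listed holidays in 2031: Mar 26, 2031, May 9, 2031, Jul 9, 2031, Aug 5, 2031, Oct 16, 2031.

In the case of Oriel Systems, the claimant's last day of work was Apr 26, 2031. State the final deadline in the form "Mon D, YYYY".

May 2, 2031

5 business days after Apr 26, 2031, excluding weekends and holidays, is May 2, 2031.
May 2, 2031 is a Friday and not a listed holiday, so it stands.
So the filing is due May 2, 2031.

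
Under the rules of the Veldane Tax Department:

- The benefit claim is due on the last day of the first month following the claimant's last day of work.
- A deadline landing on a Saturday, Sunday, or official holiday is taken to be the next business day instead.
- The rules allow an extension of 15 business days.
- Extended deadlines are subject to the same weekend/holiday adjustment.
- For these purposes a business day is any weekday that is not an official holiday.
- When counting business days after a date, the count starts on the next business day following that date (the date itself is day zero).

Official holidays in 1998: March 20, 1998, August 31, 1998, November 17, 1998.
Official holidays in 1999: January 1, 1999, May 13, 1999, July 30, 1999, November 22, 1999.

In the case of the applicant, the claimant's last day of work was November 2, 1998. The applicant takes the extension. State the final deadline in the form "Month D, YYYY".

The first month after November 2, 1998 is December 1998, whose last day is December 31, 1998.
December 31, 1998 (Thursday) is already a business day.
The 15-business-day extension runs from December 31, 1998 to January 22, 1999.
January 22, 1999 falls on a Friday, which is a business day, so no adjustment is needed.
So the filing is due January 22, 1999.

January 22, 1999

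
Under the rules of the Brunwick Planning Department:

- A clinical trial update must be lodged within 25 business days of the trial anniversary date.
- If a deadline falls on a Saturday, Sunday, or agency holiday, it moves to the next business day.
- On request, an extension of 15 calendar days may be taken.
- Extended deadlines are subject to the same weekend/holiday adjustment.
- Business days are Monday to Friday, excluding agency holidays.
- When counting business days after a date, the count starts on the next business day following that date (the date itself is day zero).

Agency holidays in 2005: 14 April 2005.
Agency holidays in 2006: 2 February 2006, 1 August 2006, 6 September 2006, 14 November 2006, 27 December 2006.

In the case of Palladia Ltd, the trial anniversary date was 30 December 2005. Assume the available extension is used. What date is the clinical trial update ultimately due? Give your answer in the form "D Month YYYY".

Starting the day after 30 December 2005 and counting 25 business days lands on 6 February 2006.
6 February 2006 (Monday) is already a business day.
Applying the 15-calendar-day extension: 6 February 2006 + 15 days = 21 February 2006.
Since 21 February 2006 is a Tuesday and not a holiday, the date is unchanged.
Final deadline: 21 February 2006.

21 February 2006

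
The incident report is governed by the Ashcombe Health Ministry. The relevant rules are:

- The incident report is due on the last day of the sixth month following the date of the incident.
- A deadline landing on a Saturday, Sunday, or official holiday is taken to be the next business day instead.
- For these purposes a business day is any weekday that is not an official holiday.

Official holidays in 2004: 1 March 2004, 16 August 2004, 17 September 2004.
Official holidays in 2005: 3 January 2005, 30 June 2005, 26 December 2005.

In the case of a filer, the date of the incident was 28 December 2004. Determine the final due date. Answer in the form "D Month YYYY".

6 months after 28 December 2004 is June 2005; that month ends on 30 June 2005.
30 June 2005 is a listed holiday; the next business day is 1 July 2005 (Friday).
The final due date is 1 July 2005.

1 July 2005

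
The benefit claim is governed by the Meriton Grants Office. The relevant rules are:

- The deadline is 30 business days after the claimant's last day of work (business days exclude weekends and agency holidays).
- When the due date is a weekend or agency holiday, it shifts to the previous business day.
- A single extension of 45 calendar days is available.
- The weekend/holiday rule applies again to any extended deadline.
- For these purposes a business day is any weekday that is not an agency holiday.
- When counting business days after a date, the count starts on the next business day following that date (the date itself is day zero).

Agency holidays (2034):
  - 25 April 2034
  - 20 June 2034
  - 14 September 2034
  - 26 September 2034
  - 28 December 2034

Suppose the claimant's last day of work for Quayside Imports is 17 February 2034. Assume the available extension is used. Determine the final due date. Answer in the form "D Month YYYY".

15 May 2034

Starting the day after 17 February 2034 and counting 30 business days lands on 31 March 2034.
31 March 2034 (Friday) is already a business day.
Add the 45 calendar-day extension to 31 March 2034: 15 May 2034.
15 May 2034 (Monday) is already a business day.
Deadline: 15 May 2034.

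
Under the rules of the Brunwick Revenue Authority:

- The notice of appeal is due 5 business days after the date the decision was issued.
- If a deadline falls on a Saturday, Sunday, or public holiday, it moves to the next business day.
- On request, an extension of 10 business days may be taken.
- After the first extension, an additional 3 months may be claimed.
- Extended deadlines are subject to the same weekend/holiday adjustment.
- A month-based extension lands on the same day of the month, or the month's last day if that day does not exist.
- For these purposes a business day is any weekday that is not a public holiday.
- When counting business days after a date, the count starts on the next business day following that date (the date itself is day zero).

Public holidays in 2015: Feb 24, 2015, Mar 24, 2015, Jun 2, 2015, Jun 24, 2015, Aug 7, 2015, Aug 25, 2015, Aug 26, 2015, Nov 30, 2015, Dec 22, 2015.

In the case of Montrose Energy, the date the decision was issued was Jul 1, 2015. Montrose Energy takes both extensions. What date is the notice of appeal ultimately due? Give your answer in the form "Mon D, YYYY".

Starting the day after Jul 1, 2015 and counting 5 business days lands on Jul 8, 2015.
Jul 8, 2015 (Wednesday) is already a business day.
Counting 10 further business days from Jul 8, 2015 reaches Jul 22, 2015.
Jul 22, 2015 falls on a Wednesday, which is a business day, so no adjustment is needed.
The 3 months extension carries Jul 22, 2015 to Oct 22, 2015.
Oct 22, 2015 falls on a Thursday, which is a business day, so no adjustment is needed.
The final due date is Oct 22, 2015.

Oct 22, 2015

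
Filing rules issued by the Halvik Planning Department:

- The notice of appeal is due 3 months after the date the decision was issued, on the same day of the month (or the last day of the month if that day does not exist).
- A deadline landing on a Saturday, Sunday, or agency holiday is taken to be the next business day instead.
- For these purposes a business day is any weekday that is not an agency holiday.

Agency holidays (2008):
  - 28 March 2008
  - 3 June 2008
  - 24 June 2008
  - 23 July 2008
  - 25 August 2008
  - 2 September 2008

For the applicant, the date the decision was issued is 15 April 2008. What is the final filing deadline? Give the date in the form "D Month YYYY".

15 July 2008

Moving 3 months forward from 15 April 2008 on the corresponding day gives 15 July 2008.
15 July 2008 falls on a Tuesday, which is a business day, so no adjustment is needed.
The final due date is 15 July 2008.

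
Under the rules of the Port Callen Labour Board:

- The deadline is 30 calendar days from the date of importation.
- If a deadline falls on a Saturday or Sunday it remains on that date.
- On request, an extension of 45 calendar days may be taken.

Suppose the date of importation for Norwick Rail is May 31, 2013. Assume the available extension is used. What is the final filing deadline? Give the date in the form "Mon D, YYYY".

Aug 14, 2013

Trigger date May 31, 2013 + 30 calendar days = Jun 30, 2013.
Jun 30, 2013 falls on a Sunday. The rules make no weekend/holiday allowance, so it remains Jun 30, 2013.
With the 45-day extension, Jun 30, 2013 becomes Aug 14, 2013.
Aug 14, 2013 is a Wednesday; no weekend or holiday adjustment applies.
The final due date is Aug 14, 2013.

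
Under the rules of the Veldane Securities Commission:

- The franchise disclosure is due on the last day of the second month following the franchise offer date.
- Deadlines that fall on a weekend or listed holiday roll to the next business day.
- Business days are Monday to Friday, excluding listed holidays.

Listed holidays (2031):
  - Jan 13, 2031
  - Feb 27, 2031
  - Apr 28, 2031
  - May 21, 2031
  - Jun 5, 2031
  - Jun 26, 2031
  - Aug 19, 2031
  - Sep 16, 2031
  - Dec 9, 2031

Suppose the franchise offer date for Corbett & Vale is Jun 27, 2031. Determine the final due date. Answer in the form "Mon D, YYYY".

2 months after Jun 27, 2031 is August 2031; that month ends on Aug 31, 2031.
Aug 31, 2031 falls on a Sunday. Rolling to the next business day gives Sep 1, 2031, a Monday.
Final deadline: Sep 1, 2031.

Sep 1, 2031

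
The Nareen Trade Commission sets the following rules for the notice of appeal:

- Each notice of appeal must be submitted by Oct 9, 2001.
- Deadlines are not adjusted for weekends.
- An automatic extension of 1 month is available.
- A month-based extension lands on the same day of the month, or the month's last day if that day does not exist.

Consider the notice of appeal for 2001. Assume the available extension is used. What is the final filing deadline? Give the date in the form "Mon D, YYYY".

The statutory due date is Oct 9, 2001.
No adjustment is made for weekends or holidays, so Oct 9, 2001 stands.
Applying the 1 month extension: 1 month after Oct 9, 2001 is Nov 9, 2001.
Nov 9, 2001 falls on a Friday. The rules make no weekend/holiday allowance, so it remains Nov 9, 2001.
Deadline: Nov 9, 2001.

Nov 9, 2001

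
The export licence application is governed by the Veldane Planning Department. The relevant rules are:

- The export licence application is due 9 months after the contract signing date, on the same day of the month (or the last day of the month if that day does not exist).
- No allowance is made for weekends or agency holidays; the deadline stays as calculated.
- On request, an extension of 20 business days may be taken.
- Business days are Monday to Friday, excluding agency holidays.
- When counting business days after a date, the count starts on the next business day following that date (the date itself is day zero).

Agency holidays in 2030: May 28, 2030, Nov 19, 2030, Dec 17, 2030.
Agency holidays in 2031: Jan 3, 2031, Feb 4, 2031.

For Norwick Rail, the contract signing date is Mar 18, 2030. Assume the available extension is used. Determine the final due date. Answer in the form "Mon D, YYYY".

Jan 16, 2031

Moving 9 months forward from Mar 18, 2030 on the corresponding day gives Dec 18, 2030.
No adjustment is made for weekends or holidays, so Dec 18, 2030 stands.
Applying the 20-business-day extension: 20 business days after Dec 18, 2030 is Jan 16, 2031.
Jan 16, 2031 falls on a Thursday. The rules make no weekend/holiday allowance, so it remains Jan 16, 2031.
Final deadline: Jan 16, 2031.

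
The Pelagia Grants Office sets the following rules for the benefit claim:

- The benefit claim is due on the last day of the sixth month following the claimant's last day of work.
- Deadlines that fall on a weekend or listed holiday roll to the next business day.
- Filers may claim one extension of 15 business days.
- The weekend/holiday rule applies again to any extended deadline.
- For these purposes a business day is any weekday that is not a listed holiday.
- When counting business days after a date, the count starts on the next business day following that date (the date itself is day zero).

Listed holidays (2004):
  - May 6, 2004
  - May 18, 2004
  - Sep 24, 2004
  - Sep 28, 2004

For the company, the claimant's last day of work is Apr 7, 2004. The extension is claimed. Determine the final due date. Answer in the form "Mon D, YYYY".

6 months after Apr 7, 2004 falls in October 2004; the last day of that month is Oct 31, 2004.
Oct 31, 2004 falls on a Sunday. Rolling to the next business day gives Nov 1, 2004, a Monday.
The 15-business-day extension runs from Nov 1, 2004 to Nov 22, 2004.
Since Nov 22, 2004 is a Monday and not a holiday, the date is unchanged.
So the filing is due Nov 22, 2004.

Nov 22, 2004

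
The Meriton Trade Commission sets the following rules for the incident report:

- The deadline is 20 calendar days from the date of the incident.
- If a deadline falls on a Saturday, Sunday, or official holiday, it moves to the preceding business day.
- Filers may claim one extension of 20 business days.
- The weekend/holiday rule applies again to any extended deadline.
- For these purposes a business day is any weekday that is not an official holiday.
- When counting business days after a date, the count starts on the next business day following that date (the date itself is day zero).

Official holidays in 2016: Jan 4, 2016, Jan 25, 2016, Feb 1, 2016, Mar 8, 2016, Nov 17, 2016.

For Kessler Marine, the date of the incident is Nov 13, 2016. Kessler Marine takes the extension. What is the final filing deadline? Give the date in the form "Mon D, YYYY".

From Nov 13, 2016, 20 calendar days later is Dec 3, 2016.
Because Dec 3, 2016 is a Saturday, the deadline becomes Dec 2, 2016 (Friday).
Counting 20 further business days from Dec 2, 2016 reaches Dec 30, 2016.
Dec 30, 2016 falls on a Friday, which is a business day, so no adjustment is needed.
Final deadline: Dec 30, 2016.

Dec 30, 2016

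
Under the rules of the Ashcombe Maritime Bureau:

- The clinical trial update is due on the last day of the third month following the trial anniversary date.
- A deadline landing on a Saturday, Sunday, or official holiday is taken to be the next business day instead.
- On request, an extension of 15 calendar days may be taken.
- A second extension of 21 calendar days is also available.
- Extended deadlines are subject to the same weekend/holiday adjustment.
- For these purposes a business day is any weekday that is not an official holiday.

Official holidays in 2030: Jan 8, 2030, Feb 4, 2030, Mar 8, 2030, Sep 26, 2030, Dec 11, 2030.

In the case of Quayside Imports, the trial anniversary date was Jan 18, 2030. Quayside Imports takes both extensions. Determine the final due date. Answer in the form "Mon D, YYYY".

Jun 5, 2030

The third month after Jan 18, 2030 is April 2030, whose last day is Apr 30, 2030.
Since Apr 30, 2030 is a Tuesday and not a holiday, the date is unchanged.
The 15-calendar-day extension moves the deadline from Apr 30, 2030 to May 15, 2030.
Since May 15, 2030 is a Wednesday and not a holiday, the date is unchanged.
Add the 21 calendar-day extension to May 15, 2030: Jun 5, 2030.
Since Jun 5, 2030 is a Wednesday and not a holiday, the date is unchanged.
So the filing is due Jun 5, 2030.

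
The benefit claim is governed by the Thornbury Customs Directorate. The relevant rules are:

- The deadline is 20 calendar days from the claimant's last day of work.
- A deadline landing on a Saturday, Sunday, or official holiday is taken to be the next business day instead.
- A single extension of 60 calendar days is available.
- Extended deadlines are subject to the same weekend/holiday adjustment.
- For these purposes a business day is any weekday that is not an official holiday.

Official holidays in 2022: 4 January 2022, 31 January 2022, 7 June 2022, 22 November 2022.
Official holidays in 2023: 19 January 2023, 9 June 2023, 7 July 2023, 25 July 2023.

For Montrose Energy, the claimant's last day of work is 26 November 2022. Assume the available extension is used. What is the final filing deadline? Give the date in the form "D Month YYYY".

14 February 2023

Adding 20 calendar days to 26 November 2022 gives 16 December 2022.
16 December 2022 falls on a Friday, which is a business day, so no adjustment is needed.
Add the 60 calendar-day extension to 16 December 2022: 14 February 2023.
14 February 2023 is a Tuesday and not a listed holiday, so it stands.
The final due date is 14 February 2023.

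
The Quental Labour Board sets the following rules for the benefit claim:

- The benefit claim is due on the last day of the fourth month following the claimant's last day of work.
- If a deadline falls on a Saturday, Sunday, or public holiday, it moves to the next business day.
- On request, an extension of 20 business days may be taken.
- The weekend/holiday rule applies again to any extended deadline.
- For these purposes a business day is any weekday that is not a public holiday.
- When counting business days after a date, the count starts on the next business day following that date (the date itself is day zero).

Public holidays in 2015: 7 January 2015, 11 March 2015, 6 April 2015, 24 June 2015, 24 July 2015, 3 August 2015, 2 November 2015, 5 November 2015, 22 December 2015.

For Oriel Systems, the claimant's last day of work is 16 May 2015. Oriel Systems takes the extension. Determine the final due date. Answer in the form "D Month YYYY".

4 months after 16 May 2015 is September 2015; that month ends on 30 September 2015.
Since 30 September 2015 is a Wednesday and not a holiday, the date is unchanged.
Counting 20 further business days from 30 September 2015 reaches 28 October 2015.
28 October 2015 (Wednesday) is already a business day.
So the filing is due 28 October 2015.

28 October 2015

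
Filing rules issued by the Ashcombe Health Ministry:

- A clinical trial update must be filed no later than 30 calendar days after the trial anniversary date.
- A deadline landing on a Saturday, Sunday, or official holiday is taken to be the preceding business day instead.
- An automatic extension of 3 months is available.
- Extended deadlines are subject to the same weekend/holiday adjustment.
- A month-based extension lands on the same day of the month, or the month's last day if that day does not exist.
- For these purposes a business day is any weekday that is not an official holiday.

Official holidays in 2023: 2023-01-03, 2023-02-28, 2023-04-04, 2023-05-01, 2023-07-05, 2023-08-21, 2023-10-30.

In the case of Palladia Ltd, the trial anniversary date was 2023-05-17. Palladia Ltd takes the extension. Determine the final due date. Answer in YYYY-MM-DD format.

2023-09-15

Adding 30 calendar days to 2023-05-17 gives 2023-06-16.
2023-06-16 falls on a Friday, which is a business day, so no adjustment is needed.
Add 3 months to 2023-06-16: 2023-09-16.
2023-09-16 falls on a Saturday. Rolling to the preceding business day gives 2023-09-15, a Friday.
The final due date is 2023-09-15.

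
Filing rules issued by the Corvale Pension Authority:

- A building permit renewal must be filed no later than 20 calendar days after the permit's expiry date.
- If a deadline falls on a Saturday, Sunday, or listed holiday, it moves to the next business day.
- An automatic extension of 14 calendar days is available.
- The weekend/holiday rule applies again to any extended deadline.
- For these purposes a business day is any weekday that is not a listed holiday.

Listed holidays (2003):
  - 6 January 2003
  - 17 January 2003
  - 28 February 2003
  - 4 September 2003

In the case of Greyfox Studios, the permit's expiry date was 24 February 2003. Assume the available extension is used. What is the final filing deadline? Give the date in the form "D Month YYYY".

31 March 2003

20 calendar days after 24 February 2003 is 16 March 2003.
16 March 2003 is a Sunday, so it moves to the next business day, 17 March 2003 (Monday).
Applying the 14-calendar-day extension: 17 March 2003 + 14 days = 31 March 2003.
Since 31 March 2003 is a Monday and not a holiday, the date is unchanged.
The final due date is 31 March 2003.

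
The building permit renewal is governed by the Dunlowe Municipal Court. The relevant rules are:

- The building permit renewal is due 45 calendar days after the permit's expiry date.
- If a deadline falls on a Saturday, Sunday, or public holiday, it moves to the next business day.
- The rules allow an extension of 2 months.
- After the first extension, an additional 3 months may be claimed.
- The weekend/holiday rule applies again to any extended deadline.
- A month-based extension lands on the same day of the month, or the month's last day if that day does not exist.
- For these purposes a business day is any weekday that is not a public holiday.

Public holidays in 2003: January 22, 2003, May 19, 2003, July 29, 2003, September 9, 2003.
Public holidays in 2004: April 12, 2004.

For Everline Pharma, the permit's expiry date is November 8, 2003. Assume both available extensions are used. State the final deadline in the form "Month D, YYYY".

Trigger date November 8, 2003 + 45 calendar days = December 23, 2003.
December 23, 2003 (Tuesday) is already a business day.
Applying the 2 months extension: 2 months after December 23, 2003 is February 23, 2004.
February 23, 2004 (Monday) is already a business day.
Add 3 months to February 23, 2004: May 23, 2004.
Because May 23, 2004 is a Sunday, the deadline becomes May 24, 2004 (Monday).
So the filing is due May 24, 2004.

May 24, 2004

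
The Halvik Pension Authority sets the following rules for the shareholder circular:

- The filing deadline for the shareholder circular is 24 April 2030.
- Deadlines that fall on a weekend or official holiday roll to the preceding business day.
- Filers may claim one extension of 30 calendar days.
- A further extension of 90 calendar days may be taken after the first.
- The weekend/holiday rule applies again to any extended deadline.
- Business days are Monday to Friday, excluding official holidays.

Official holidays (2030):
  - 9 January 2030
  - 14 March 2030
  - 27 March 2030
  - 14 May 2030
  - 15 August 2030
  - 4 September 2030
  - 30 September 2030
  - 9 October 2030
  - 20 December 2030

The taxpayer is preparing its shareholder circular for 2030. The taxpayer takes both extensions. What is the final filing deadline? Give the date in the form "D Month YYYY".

22 August 2030

Start from the fixed due date, 24 April 2030.
24 April 2030 falls on a Wednesday, which is a business day, so no adjustment is needed.
Applying the 30-calendar-day extension: 24 April 2030 + 30 days = 24 May 2030.
24 May 2030 (Friday) is already a business day.
Add the 90 calendar-day extension to 24 May 2030: 22 August 2030.
Since 22 August 2030 is a Thursday and not a holiday, the date is unchanged.
Deadline: 22 August 2030.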